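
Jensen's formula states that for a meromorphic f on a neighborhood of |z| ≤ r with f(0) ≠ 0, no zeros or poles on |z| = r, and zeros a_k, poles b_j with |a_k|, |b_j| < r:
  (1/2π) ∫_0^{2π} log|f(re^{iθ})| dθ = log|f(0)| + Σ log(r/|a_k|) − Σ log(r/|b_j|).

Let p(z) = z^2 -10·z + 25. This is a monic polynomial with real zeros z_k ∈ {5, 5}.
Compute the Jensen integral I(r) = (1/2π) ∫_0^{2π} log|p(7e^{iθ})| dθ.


Zeros: 5, 5; r = 7.
Inside |z| < r: 5, 5. Outside (|z| ≥ r): ∅.
p(0) = 25, so log|p(0)| = log(25) = 3.2189.
Apply Jensen: I(r) = log|p(0)| + Σ_k log(r/|z_k|), summed over zeros inside |z| < r.
  log(r/|z_k|) for z_k = 5: log(7/5) = 0.3365
  log(r/|z_k|) for z_k = 5: log(7/5) = 0.3365
Sum over inside zeros: 0.6729.
I(r) = log|p(0)| + (inside sum) = 3.2189 + 0.6729 = 3.8918.
Closed form (all zeros inside, monic): I(r) = n·log(r) = 2·log(7) = 3.8918. ✓

I(r) ≈ 3.8918.


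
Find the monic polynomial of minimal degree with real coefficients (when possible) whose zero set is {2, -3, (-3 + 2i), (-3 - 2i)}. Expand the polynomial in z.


The polynomial is p(z) = ∏_{α ∈ S} (z − α), where S = {2, -3, (-3 + 2i), (-3 - 2i)}.
Expanding the product yields: p(z) = z^4 + 7·z^3 + 13·z^2 -23·z -78.
Note conjugate pairs combine to real quadratics: (z − (-3+2i))(z − (-3−2i)) = z² + 6z + 13.
The resulting polynomial has degree 4 and real coefficients as required.

p(z) = z^4 + 7·z^3 + 13·z^2 -23·z -78.


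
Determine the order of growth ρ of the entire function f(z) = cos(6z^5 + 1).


Write cos(w) = (e^{iw} ± e^{−iw})/(2 or 2i), so |cos(w)| ≤ e^{|w|}. With w = 6z^5 + 1, |w| ≤ 6r^5 + 1 on |z|=r, giving M(r) ≤ e^{6r^5 + 1} and ρ ≤ 5. For the lower bound, choose z on |z|=r with 6z^5 purely imaginary of modulus 6r^5; then |cos(6z^5 + 1)| grows like e^{6r^5}/2, so ρ ≥ 5. Hence ρ = 5.
Therefore ρ = 5.

Order ρ = 5.


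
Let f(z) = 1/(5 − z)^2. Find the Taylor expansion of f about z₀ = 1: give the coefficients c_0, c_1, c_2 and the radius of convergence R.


Let w = z − z₀, so z = z₀ + w.
Then 5 − z = 5 − (z₀ + w) = (5 − z₀) − w = 4 − w.
f(z) = 1/(4 − w)^2 = (1/(4)^2) · (1 − w/(4))^{−2}.
By the binomial series (1−u)^{−2} = Σ_{n≥0} C(n+1, 1) u^n for |u|<1, with u = w/(4):
  c_n = C(n+1, 1) / (4)^(n+2).
  c_0 = 1/(4)^2 = 1/16.
  c_1 = 2/(4)^3 = 1/32.
  c_2 = 3/(4)^4 = 3/256.
The series is valid for |w/d| < 1, i.e. |z − z₀| < |d|.
Radius of convergence: R = |5 − z₀| = |4| = 4 (distance from z₀ to the singularity z = 5).

c_0 = 1/16, c_1 = 1/32, c_2 = 3/256; R = 4.


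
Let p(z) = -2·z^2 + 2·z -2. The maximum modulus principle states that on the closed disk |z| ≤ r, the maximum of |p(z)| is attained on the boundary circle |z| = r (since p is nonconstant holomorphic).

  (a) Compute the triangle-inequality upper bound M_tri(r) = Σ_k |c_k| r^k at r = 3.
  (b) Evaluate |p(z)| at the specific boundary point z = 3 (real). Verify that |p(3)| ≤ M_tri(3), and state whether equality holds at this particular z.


Coefficients: c_0 = -2, c_1 = 2, c_2 = -2. Radius r = 3.
Part (a). Triangle bound: M_tri(r) = Σ_k |c_k| r^k
  = |-2|·3^0 + |2|·3^1 + |-2|·3^2
  = 2 + 6 + 18 = 26.
This bounds M(r) := max_{|z|=r} |p(z)| from above; equality holds iff all terms c_k z^k can be made to align in phase at a single z on |z|=r.
Part (b). At z = 3 (real, on the circle |z| = r):
  p(3) = (-2)·3^0 + (2)·3^1 + (-2)·3^2 = -14.
  |p(3)| = 14.
Check: |p(3)| = 14 ≤ 26 = M_tri(3). ✓ Equality does not hold at z = 3 (the coefficients have mixed signs, so the terms do not all align in phase there).

M_tri(3) = 26; |p(3)| = 14; equality at z=3: no.


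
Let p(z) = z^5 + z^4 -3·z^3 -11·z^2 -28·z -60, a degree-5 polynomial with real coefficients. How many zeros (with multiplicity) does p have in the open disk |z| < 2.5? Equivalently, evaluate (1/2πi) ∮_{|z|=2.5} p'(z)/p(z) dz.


The zeros of p are: (-2 + 1i), (-2 - 1i), 3, (0 + 2i), (0 - 2i).
Their magnitudes are: 2.236, 2.236, 3, 2, 2.
Zeros with |z| < R = 2.5: (-2 + 1i), (-2 - 1i), (0 + 2i), (0 - 2i).
Count = 4.
By the argument principle, (1/2πi) ∮_{|z|=R} p'(z)/p(z) dz equals exactly this count.

Number of zeros inside |z| < 2.5: 4.


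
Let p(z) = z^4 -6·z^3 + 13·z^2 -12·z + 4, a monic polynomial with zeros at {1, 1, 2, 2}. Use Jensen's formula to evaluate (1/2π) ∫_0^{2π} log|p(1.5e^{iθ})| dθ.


Zeros: 1, 1, 2, 2; r = 1.5.
Inside |z| < r: 1, 1. Outside (|z| ≥ r): 2, 2.
p(0) = 4, so log|p(0)| = log(4) = 1.3863.
Apply Jensen: I(r) = log|p(0)| + Σ_k log(r/|z_k|), summed over zeros inside |z| < r.
  log(r/|z_k|) for z_k = 1: log(1.5/1) = 0.4055
  log(r/|z_k|) for z_k = 1: log(1.5/1) = 0.4055
  Outside zeros (2, 2) contribute nothing to the Jensen sum.
Sum over inside zeros: 0.8109.
I(r) = log|p(0)| + (inside sum) = 1.3863 + 0.8109 = 2.1972.
Note: since some zeros are outside |z| ≤ r, the simplified n·log(r) form does NOT apply — only the inside zeros contribute.

I(r) ≈ 2.1972.


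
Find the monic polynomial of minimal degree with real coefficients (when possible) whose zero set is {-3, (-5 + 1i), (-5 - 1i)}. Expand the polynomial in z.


The polynomial is p(z) = ∏_{α ∈ S} (z − α), where S = {-3, (-5 + 1i), (-5 - 1i)}.
Expanding the product yields: p(z) = z^3 + 13·z^2 + 56·z + 78.
Note conjugate pairs combine to real quadratics: (z − (-5+1i))(z − (-5−1i)) = z² + 10z + 26.
The resulting polynomial has degree 3 and real coefficients as required.

p(z) = z^3 + 13·z^2 + 56·z + 78.


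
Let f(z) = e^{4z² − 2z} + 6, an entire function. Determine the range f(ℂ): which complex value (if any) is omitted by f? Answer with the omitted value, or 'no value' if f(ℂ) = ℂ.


Little Picard bounds the complement of f(ℂ) to at most one point.
The exponent g(z) = 4z² − 2z is a nonconstant polynomial, hence surjective onto ℂ. So e^{g(z)} takes every value in {e^w : w ∈ ℂ} = ℂ ∖ {0}. Adding 6 shifts the range to ℂ ∖ {6}. f omits exactly 6.

Omitted value: 6.


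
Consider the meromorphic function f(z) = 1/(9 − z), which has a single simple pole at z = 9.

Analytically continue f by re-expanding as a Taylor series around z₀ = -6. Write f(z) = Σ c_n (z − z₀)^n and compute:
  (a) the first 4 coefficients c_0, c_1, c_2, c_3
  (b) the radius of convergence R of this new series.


Let w = z − z₀, so z = z₀ + w.
Then 9 − z = 9 − (z₀ + w) = (9 − z₀) − w = 15 − w.
f(z) = 1/(15 − w) = (1/(15)) · 1/(1 − w/(15)) = Σ_{n≥0} w^n / (15)^(n+1).
So c_n = 1/(15)^(n+1):
  c_0 = 1/(15)^1 = 1/15.
  c_1 = 1/(15)^2 = 1/225.
  c_2 = 1/(15)^3 = 1/3375.
  c_3 = 1/(15)^4 = 1/50625.
The series is valid for |w/d| < 1, i.e. |z − z₀| < |d|.
Radius of convergence: R = |9 − z₀| = |15| = 15 (distance from z₀ to the singularity z = 9).

c_0 = 1/15, c_1 = 1/225, c_2 = 1/3375, c_3 = 1/50625; R = 15.


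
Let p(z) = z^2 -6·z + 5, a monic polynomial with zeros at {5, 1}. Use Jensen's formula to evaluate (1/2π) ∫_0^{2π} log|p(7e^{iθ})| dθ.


Zeros: 1, 5; r = 7.
Inside |z| < r: 1, 5. Outside (|z| ≥ r): ∅.
p(0) = 5, so log|p(0)| = log(5) = 1.6094.
Apply Jensen: I(r) = log|p(0)| + Σ_k log(r/|z_k|), summed over zeros inside |z| < r.
  log(r/|z_k|) for z_k = 5: log(7/5) = 0.3365
  log(r/|z_k|) for z_k = 1: log(7/1) = 1.9459
Sum over inside zeros: 2.2824.
I(r) = log|p(0)| + (inside sum) = 1.6094 + 2.2824 = 3.8918.
Closed form (all zeros inside, monic): I(r) = n·log(r) = 2·log(7) = 3.8918. ✓

I(r) ≈ 3.8918.


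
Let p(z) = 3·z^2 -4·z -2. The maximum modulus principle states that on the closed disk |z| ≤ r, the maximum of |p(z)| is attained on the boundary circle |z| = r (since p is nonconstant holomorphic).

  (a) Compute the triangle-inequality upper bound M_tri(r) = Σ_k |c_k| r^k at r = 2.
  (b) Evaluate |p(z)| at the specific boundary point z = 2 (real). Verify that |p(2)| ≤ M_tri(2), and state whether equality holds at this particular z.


Coefficients: c_0 = -2, c_1 = -4, c_2 = 3. Radius r = 2.
Part (a). Triangle bound: M_tri(r) = Σ_k |c_k| r^k
  = |-2|·2^0 + |-4|·2^1 + |3|·2^2
  = 2 + 8 + 12 = 22.
This bounds M(r) := max_{|z|=r} |p(z)| from above; equality holds iff all terms c_k z^k can be made to align in phase at a single z on |z|=r.
Part (b). At z = 2 (real, on the circle |z| = r):
  p(2) = (-2)·2^0 + (-4)·2^1 + (3)·2^2 = 2.
  |p(2)| = 2.
Check: |p(2)| = 2 ≤ 22 = M_tri(2). ✓ Equality does not hold at z = 2 (the coefficients have mixed signs, so the terms do not all align in phase there).

M_tri(2) = 22; |p(2)| = 2; equality at z=2: no.


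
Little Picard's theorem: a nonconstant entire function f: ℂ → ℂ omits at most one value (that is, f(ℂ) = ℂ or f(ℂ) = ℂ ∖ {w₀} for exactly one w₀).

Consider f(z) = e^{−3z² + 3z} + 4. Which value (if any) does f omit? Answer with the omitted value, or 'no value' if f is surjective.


Little Picard bounds the complement of f(ℂ) to at most one point.
The exponent g(z) = −3z² + 3z is a nonconstant polynomial, hence surjective onto ℂ. So e^{g(z)} takes every value in {e^w : w ∈ ℂ} = ℂ ∖ {0}. Adding 4 shifts the range to ℂ ∖ {4}. f omits exactly 4.

Omitted value: 4.


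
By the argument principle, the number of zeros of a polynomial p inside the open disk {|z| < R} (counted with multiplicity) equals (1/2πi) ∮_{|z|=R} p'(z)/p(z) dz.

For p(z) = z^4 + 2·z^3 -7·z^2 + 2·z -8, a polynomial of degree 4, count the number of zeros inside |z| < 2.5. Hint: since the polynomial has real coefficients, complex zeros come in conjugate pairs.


The zeros of p are: 2, -4, (0 + 1i), (0 - 1i).
Their magnitudes are: 2, 4, 1, 1.
Zeros with |z| < R = 2.5: 2, (0 + 1i), (0 - 1i).
Count = 3.
By the argument principle, (1/2πi) ∮_{|z|=R} p'(z)/p(z) dz equals exactly this count.

Number of zeros inside |z| < 2.5: 3.


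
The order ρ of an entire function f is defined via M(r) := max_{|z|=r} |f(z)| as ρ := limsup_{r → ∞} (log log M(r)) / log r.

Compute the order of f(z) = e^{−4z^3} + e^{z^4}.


Each summand is entire of order 3 and 4 respectively (as in the single-exponential case). The order of a sum is at most the max of the orders, so ρ ≤ 4. For the lower bound: on |z|=r choose arg z so that 1z^4 is real positive; then |e^{1z^4}| = e^{1r^4} while |e^{-4z^3}| ≤ e^{4r^3} = o(e^{1r^4}). So |f| ≥ e^{1r^4}(1 − o(1)) and ρ ≥ 4. Hence ρ = max(3, 4) = 4.
Therefore ρ = 4.

Order ρ = 4.


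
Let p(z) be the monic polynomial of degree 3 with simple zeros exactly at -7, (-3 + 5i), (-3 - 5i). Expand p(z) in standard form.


The polynomial is p(z) = ∏_{α ∈ S} (z − α), where S = {-7, (-3 + 5i), (-3 - 5i)}.
Expanding the product yields: p(z) = z^3 + 13·z^2 + 76·z + 238.
Note conjugate pairs combine to real quadratics: (z − (-3+5i))(z − (-3−5i)) = z² + 6z + 34.
The resulting polynomial has degree 3 and real coefficients as required.

p(z) = z^3 + 13·z^2 + 76·z + 238.


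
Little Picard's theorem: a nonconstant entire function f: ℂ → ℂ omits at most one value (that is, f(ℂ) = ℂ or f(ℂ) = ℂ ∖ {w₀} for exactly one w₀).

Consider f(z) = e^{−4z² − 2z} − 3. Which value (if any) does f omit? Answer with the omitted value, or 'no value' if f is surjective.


Little Picard bounds the complement of f(ℂ) to at most one point.
The exponent g(z) = −4z² − 2z is a nonconstant polynomial, hence surjective onto ℂ. So e^{g(z)} takes every value in {e^w : w ∈ ℂ} = ℂ ∖ {0}. Adding -3 shifts the range to ℂ ∖ {-3}. f omits exactly -3.

Omitted value: -3.


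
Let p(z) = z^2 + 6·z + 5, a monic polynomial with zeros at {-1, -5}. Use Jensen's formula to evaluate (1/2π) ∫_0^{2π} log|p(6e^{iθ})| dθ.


Zeros: -5, -1; r = 6.
Inside |z| < r: -5, -1. Outside (|z| ≥ r): ∅.
p(0) = 5, so log|p(0)| = log(5) = 1.6094.
Apply Jensen: I(r) = log|p(0)| + Σ_k log(r/|z_k|), summed over zeros inside |z| < r.
  log(r/|z_k|) for z_k = -1: log(6/1) = 1.7918
  log(r/|z_k|) for z_k = -5: log(6/5) = 0.1823
Sum over inside zeros: 1.9741.
I(r) = log|p(0)| + (inside sum) = 1.6094 + 1.9741 = 3.5835.
Closed form (all zeros inside, monic): I(r) = n·log(r) = 2·log(6) = 3.5835. ✓

I(r) ≈ 3.5835.


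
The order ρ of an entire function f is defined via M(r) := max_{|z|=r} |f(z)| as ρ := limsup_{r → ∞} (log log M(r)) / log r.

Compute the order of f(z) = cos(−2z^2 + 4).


Write cos(w) = (e^{iw} ± e^{−iw})/(2 or 2i), so |cos(w)| ≤ e^{|w|}. With w = −2z^2 + 4, |w| ≤ 2r^2 + 4 on |z|=r, giving M(r) ≤ e^{2r^2 + 4} and ρ ≤ 2. For the lower bound, choose z on |z|=r with -2z^2 purely imaginary of modulus 2r^2; then |cos(−2z^2 + 4)| grows like e^{2r^2}/2, so ρ ≥ 2. Hence ρ = 2.
Therefore ρ = 2.

Order ρ = 2.


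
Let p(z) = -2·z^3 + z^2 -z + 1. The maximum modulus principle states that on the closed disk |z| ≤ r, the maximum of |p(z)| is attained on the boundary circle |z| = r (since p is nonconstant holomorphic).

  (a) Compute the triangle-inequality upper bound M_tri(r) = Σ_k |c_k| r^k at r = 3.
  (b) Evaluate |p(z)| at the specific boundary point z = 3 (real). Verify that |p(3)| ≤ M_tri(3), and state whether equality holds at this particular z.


Coefficients: c_0 = 1, c_1 = -1, c_2 = 1, c_3 = -2. Radius r = 3.
Part (a). Triangle bound: M_tri(r) = Σ_k |c_k| r^k
  = |1|·3^0 + |-1|·3^1 + |1|·3^2 + |-2|·3^3
  = 1 + 3 + 9 + 54 = 67.
This bounds M(r) := max_{|z|=r} |p(z)| from above; equality holds iff all terms c_k z^k can be made to align in phase at a single z on |z|=r.
Part (b). At z = 3 (real, on the circle |z| = r):
  p(3) = (1)·3^0 + (-1)·3^1 + (1)·3^2 + (-2)·3^3 = -47.
  |p(3)| = 47.
Check: |p(3)| = 47 ≤ 67 = M_tri(3). ✓ Equality does not hold at z = 3 (the coefficients have mixed signs, so the terms do not all align in phase there).

M_tri(3) = 67; |p(3)| = 47; equality at z=3: no.


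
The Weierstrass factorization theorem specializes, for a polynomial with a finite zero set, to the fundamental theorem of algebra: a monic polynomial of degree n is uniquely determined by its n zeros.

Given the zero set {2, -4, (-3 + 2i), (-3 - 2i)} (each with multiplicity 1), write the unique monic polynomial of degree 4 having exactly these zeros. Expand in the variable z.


The polynomial is p(z) = ∏_{α ∈ S} (z − α), where S = {2, -4, (-3 + 2i), (-3 - 2i)}.
Expanding the product yields: p(z) = z^4 + 8·z^3 + 17·z^2 -22·z -104.
Note conjugate pairs combine to real quadratics: (z − (-3+2i))(z − (-3−2i)) = z² + 6z + 13.
The resulting polynomial has degree 4 and real coefficients as required.

p(z) = z^4 + 8·z^3 + 17·z^2 -22·z -104.


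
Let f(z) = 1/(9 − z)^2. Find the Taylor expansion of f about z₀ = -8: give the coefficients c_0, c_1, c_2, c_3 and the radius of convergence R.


Let w = z − z₀, so z = z₀ + w.
Then 9 − z = 9 − (z₀ + w) = (9 − z₀) − w = 17 − w.
f(z) = 1/(17 − w)^2 = (1/(17)^2) · (1 − w/(17))^{−2}.
By the binomial series (1−u)^{−2} = Σ_{n≥0} C(n+1, 1) u^n for |u|<1, with u = w/(17):
  c_n = C(n+1, 1) / (17)^(n+2).
  c_0 = 1/(17)^2 = 1/289.
  c_1 = 2/(17)^3 = 2/4913.
  c_2 = 3/(17)^4 = 3/83521.
  c_3 = 4/(17)^5 = 4/1419857.
The series is valid for |w/d| < 1, i.e. |z − z₀| < |d|.
Radius of convergence: R = |9 − z₀| = |17| = 17 (distance from z₀ to the singularity z = 9).

c_0 = 1/289, c_1 = 2/4913, c_2 = 3/83521, c_3 = 4/1419857; R = 17.


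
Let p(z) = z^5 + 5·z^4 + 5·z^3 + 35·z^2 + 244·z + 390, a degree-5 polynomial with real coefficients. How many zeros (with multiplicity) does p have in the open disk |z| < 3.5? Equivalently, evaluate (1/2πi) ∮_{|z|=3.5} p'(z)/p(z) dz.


The zeros of p are: (2 + 3i), (2 - 3i), -3, (-3 + 1i), (-3 - 1i).
Their magnitudes are: 3.606, 3.606, 3, 3.162, 3.162.
Zeros with |z| < R = 3.5: -3, (-3 + 1i), (-3 - 1i).
Count = 3.
By the argument principle, (1/2πi) ∮_{|z|=R} p'(z)/p(z) dz equals exactly this count.

Number of zeros inside |z| < 3.5: 3.


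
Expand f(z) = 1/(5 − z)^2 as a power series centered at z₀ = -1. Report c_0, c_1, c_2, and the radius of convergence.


Let w = z − z₀, so z = z₀ + w.
Then 5 − z = 5 − (z₀ + w) = (5 − z₀) − w = 6 − w.
f(z) = 1/(6 − w)^2 = (1/(6)^2) · (1 − w/(6))^{−2}.
By the binomial series (1−u)^{−2} = Σ_{n≥0} C(n+1, 1) u^n for |u|<1, with u = w/(6):
  c_n = C(n+1, 1) / (6)^(n+2).
  c_0 = 1/(6)^2 = 1/36.
  c_1 = 2/(6)^3 = 1/108.
  c_2 = 3/(6)^4 = 1/432.
The series is valid for |w/d| < 1, i.e. |z − z₀| < |d|.
Radius of convergence: R = |5 − z₀| = |6| = 6 (distance from z₀ to the singularity z = 5).

c_0 = 1/36, c_1 = 1/108, c_2 = 1/432; R = 6.


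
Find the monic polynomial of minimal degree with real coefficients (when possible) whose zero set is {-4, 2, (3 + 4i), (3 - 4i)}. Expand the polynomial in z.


The polynomial is p(z) = ∏_{α ∈ S} (z − α), where S = {-4, 2, (3 + 4i), (3 - 4i)}.
Expanding the product yields: p(z) = z^4 -4·z^3 + 5·z^2 + 98·z -200.
Note conjugate pairs combine to real quadratics: (z − (3+4i))(z − (3−4i)) = z² − 6z + 25.
The resulting polynomial has degree 4 and real coefficients as required.

p(z) = z^4 -4·z^3 + 5·z^2 + 98·z -200.


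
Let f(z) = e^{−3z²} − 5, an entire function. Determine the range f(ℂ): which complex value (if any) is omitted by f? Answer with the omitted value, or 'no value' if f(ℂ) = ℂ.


Little Picard bounds the complement of f(ℂ) to at most one point.
The exponent g(z) = −3z² is a nonconstant polynomial, hence surjective onto ℂ. So e^{g(z)} takes every value in {e^w : w ∈ ℂ} = ℂ ∖ {0}. Adding -5 shifts the range to ℂ ∖ {-5}. f omits exactly -5.

Omitted value: -5.


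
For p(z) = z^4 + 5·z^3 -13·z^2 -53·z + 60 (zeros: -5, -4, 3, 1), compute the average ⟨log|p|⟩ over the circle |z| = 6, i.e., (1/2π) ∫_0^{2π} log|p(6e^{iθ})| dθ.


Zeros: -5, -4, 1, 3; r = 6.
Inside |z| < r: -5, -4, 1, 3. Outside (|z| ≥ r): ∅.
p(0) = 60, so log|p(0)| = log(60) = 4.0943.
Apply Jensen: I(r) = log|p(0)| + Σ_k log(r/|z_k|), summed over zeros inside |z| < r.
  log(r/|z_k|) for z_k = -5: log(6/5) = 0.1823
  log(r/|z_k|) for z_k = -4: log(6/4) = 0.4055
  log(r/|z_k|) for z_k = 3: log(6/3) = 0.6931
  log(r/|z_k|) for z_k = 1: log(6/1) = 1.7918
Sum over inside zeros: 3.0727.
I(r) = log|p(0)| + (inside sum) = 4.0943 + 3.0727 = 7.1670.
Closed form (all zeros inside, monic): I(r) = n·log(r) = 4·log(6) = 7.1670. ✓

I(r) ≈ 7.1670.


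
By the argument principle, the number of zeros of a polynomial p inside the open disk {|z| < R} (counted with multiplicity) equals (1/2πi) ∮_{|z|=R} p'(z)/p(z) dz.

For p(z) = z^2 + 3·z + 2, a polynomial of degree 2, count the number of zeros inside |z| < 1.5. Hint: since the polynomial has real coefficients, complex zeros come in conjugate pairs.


The zeros of p are: -1, -2.
Their magnitudes are: 1, 2.
Zeros with |z| < R = 1.5: -1.
Count = 1.
By the argument principle, (1/2πi) ∮_{|z|=R} p'(z)/p(z) dz equals exactly this count.

Number of zeros inside |z| < 1.5: 1.


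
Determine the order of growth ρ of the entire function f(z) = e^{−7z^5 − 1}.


|e^{−7z^5 − 1}| = e^{Re(-7·z^5) + -1} ≤ e^{7|z|^5 + -1} = e^{7r^5 + -1} on |z| = r, so ρ ≤ 5. Choosing z on |z|=r so that -7·z^5 is real positive (always possible by picking arg z appropriately) gives |f(z)| = e^{7r^5 + -1}, matching the bound. The additive constant -1 does not affect log log M(r) ~ 5·log r. Hence ρ = 5.
Therefore ρ = 5.

Order ρ = 5.


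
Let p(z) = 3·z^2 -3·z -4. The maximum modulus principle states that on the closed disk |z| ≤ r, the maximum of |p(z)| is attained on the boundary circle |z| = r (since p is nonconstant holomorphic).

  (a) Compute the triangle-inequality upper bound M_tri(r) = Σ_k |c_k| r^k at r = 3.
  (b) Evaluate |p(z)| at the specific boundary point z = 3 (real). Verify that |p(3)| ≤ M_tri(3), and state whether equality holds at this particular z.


Coefficients: c_0 = -4, c_1 = -3, c_2 = 3. Radius r = 3.
Part (a). Triangle bound: M_tri(r) = Σ_k |c_k| r^k
  = |-4|·3^0 + |-3|·3^1 + |3|·3^2
  = 4 + 9 + 27 = 40.
This bounds M(r) := max_{|z|=r} |p(z)| from above; equality holds iff all terms c_k z^k can be made to align in phase at a single z on |z|=r.
Part (b). At z = 3 (real, on the circle |z| = r):
  p(3) = (-4)·3^0 + (-3)·3^1 + (3)·3^2 = 14.
  |p(3)| = 14.
Check: |p(3)| = 14 ≤ 40 = M_tri(3). ✓ Equality does not hold at z = 3 (the coefficients have mixed signs, so the terms do not all align in phase there).

M_tri(3) = 40; |p(3)| = 14; equality at z=3: no.


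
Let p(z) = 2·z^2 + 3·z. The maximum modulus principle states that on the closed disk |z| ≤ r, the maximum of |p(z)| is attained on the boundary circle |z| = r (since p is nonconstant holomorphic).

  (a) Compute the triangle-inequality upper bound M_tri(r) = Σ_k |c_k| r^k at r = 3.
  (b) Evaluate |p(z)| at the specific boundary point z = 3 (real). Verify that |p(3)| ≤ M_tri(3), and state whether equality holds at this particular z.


Coefficients: c_0 = 0, c_1 = 3, c_2 = 2. Radius r = 3.
Part (a). Triangle bound: M_tri(r) = Σ_k |c_k| r^k
  = |0|·3^0 + |3|·3^1 + |2|·3^2
  = 0 + 9 + 18 = 27.
This bounds M(r) := max_{|z|=r} |p(z)| from above; equality holds iff all terms c_k z^k can be made to align in phase at a single z on |z|=r.
Part (b). At z = 3 (real, on the circle |z| = r):
  p(3) = (0)·3^0 + (3)·3^1 + (2)·3^2 = 27.
  |p(3)| = 27.
Since all nonzero coefficients share the same sign, |p(3)| = 27 = M_tri(3); the triangle bound is attained at z = 3, so in fact M(r) = 27.

M_tri(3) = 27; |p(3)| = 27; equality at z=3: yes.


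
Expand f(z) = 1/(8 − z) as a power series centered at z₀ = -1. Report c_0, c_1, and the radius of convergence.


Let w = z − z₀, so z = z₀ + w.
Then 8 − z = 8 − (z₀ + w) = (8 − z₀) − w = 9 − w.
f(z) = 1/(9 − w) = (1/(9)) · 1/(1 − w/(9)) = Σ_{n≥0} w^n / (9)^(n+1).
So c_n = 1/(9)^(n+1):
  c_0 = 1/(9)^1 = 1/9.
  c_1 = 1/(9)^2 = 1/81.
The series is valid for |w/d| < 1, i.e. |z − z₀| < |d|.
Radius of convergence: R = |8 − z₀| = |9| = 9 (distance from z₀ to the singularity z = 8).

c_0 = 1/9, c_1 = 1/81; R = 9.


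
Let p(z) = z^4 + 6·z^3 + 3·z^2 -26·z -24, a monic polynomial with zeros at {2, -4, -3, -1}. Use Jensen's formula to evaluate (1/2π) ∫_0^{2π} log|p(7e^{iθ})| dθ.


Zeros: -4, -3, -1, 2; r = 7.
Inside |z| < r: -4, -3, -1, 2. Outside (|z| ≥ r): ∅.
p(0) = -24, so log|p(0)| = log(24) = 3.1781.
Apply Jensen: I(r) = log|p(0)| + Σ_k log(r/|z_k|), summed over zeros inside |z| < r.
  log(r/|z_k|) for z_k = 2: log(7/2) = 1.2528
  log(r/|z_k|) for z_k = -4: log(7/4) = 0.5596
  log(r/|z_k|) for z_k = -3: log(7/3) = 0.8473
  log(r/|z_k|) for z_k = -1: log(7/1) = 1.9459
Sum over inside zeros: 4.6056.
I(r) = log|p(0)| + (inside sum) = 3.1781 + 4.6056 = 7.7836.
Closed form (all zeros inside, monic): I(r) = n·log(r) = 4·log(7) = 7.7836. ✓

I(r) ≈ 7.7836.


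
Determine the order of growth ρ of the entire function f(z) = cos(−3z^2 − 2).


Write cos(w) = (e^{iw} ± e^{−iw})/(2 or 2i), so |cos(w)| ≤ e^{|w|}. With w = −3z^2 − 2, |w| ≤ 3r^2 + 2 on |z|=r, giving M(r) ≤ e^{3r^2 + 2} and ρ ≤ 2. For the lower bound, choose z on |z|=r with -3z^2 purely imaginary of modulus 3r^2; then |cos(−3z^2 − 2)| grows like e^{3r^2}/2, so ρ ≥ 2. Hence ρ = 2.
Therefore ρ = 2.

Order ρ = 2.


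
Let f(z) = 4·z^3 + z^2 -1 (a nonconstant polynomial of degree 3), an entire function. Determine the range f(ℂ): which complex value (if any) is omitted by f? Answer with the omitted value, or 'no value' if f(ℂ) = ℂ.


Little Picard bounds the complement of f(ℂ) to at most one point.
For every w ∈ ℂ, the equation p(z) − w = 0 is a nonconstant polynomial in z and hence has at least one root by the fundamental theorem of algebra. So p is surjective onto ℂ, omitting no value.

Omitted value: no value.


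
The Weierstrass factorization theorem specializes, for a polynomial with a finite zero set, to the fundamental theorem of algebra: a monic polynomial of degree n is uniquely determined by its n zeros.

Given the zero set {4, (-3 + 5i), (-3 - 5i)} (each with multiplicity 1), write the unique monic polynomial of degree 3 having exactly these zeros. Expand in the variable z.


The polynomial is p(z) = ∏_{α ∈ S} (z − α), where S = {4, (-3 + 5i), (-3 - 5i)}.
Expanding the product yields: p(z) = z^3 + 2·z^2 + 10·z -136.
Note conjugate pairs combine to real quadratics: (z − (-3+5i))(z − (-3−5i)) = z² + 6z + 34.
The resulting polynomial has degree 3 and real coefficients as required.

p(z) = z^3 + 2·z^2 + 10·z -136.


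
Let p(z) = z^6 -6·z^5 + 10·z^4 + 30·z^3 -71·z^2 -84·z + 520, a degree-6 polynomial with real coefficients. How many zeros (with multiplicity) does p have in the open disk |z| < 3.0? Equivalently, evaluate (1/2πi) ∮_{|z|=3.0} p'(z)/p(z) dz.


The zeros of p are: (2 + 2i), (2 - 2i), (3 + 2i), (3 - 2i), (-2 + 1i), (-2 - 1i).
Their magnitudes are: 2.828, 2.828, 3.606, 3.606, 2.236, 2.236.
Zeros with |z| < R = 3.0: (2 + 2i), (2 - 2i), (-2 + 1i), (-2 - 1i).
Count = 4.
By the argument principle, (1/2πi) ∮_{|z|=R} p'(z)/p(z) dz equals exactly this count.

Number of zeros inside |z| < 3.0: 4.


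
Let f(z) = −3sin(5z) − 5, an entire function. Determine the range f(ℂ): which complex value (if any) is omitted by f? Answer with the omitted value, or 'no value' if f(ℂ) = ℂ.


Little Picard bounds the complement of f(ℂ) to at most one point.
sin is entire and surjective onto ℂ: for every w ∈ ℂ, sin(ζ) = w has a solution ζ ∈ ℂ (e.g., via the complex inverse arcsin). With ζ = 5z this gives z = ζ/(5). Then -3·sin(5z) takes every value in -3·ℂ = ℂ, and adding -5 is a bijection of ℂ. So f is surjective and omits no value. (Note: only on the real line is sin bounded by [−1, 1].)

Omitted value: no value.


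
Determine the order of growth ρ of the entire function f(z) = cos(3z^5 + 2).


Write cos(w) = (e^{iw} ± e^{−iw})/(2 or 2i), so |cos(w)| ≤ e^{|w|}. With w = 3z^5 + 2, |w| ≤ 3r^5 + 2 on |z|=r, giving M(r) ≤ e^{3r^5 + 2} and ρ ≤ 5. For the lower bound, choose z on |z|=r with 3z^5 purely imaginary of modulus 3r^5; then |cos(3z^5 + 2)| grows like e^{3r^5}/2, so ρ ≥ 5. Hence ρ = 5.
Therefore ρ = 5.

Order ρ = 5.


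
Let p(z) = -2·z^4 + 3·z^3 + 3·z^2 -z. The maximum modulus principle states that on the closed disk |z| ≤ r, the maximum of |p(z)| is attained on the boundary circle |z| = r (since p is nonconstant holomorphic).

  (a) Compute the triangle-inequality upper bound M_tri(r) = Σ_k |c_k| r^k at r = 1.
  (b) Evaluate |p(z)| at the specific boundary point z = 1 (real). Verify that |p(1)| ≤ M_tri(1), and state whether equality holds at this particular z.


Coefficients: c_0 = 0, c_1 = -1, c_2 = 3, c_3 = 3, c_4 = -2. Radius r = 1.
Part (a). Triangle bound: M_tri(r) = Σ_k |c_k| r^k
  = |0|·1^0 + |-1|·1^1 + |3|·1^2 + |3|·1^3 + |-2|·1^4
  = 0 + 1 + 3 + 3 + 2 = 9.
This bounds M(r) := max_{|z|=r} |p(z)| from above; equality holds iff all terms c_k z^k can be made to align in phase at a single z on |z|=r.
Part (b). At z = 1 (real, on the circle |z| = r):
  p(1) = (0)·1^0 + (-1)·1^1 + (3)·1^2 + (3)·1^3 + (-2)·1^4 = 3.
  |p(1)| = 3.
Check: |p(1)| = 3 ≤ 9 = M_tri(1). ✓ Equality does not hold at z = 1 (the coefficients have mixed signs, so the terms do not all align in phase there).

M_tri(1) = 9; |p(1)| = 3; equality at z=1: no.


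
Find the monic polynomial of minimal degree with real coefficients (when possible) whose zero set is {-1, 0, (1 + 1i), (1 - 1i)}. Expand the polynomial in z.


The polynomial is p(z) = ∏_{α ∈ S} (z − α), where S = {-1, 0, (1 + 1i), (1 - 1i)}.
Expanding the product yields: p(z) = z^4 -z^3 + 2·z.
Note conjugate pairs combine to real quadratics: (z − (1+1i))(z − (1−1i)) = z² − 2z + 2.
The resulting polynomial has degree 4 and real coefficients as required.

p(z) = z^4 -z^3 + 2·z.


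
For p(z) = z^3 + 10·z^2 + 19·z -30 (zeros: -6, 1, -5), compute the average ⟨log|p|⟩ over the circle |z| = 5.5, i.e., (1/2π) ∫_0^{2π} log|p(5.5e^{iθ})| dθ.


Zeros: -6, -5, 1; r = 5.5.
Inside |z| < r: -5, 1. Outside (|z| ≥ r): -6.
p(0) = -30, so log|p(0)| = log(30) = 3.4012.
Apply Jensen: I(r) = log|p(0)| + Σ_k log(r/|z_k|), summed over zeros inside |z| < r.
  log(r/|z_k|) for z_k = 1: log(5.5/1) = 1.7047
  log(r/|z_k|) for z_k = -5: log(5.5/5) = 0.0953
  Outside zeros (-6) contribute nothing to the Jensen sum.
Sum over inside zeros: 1.8001.
I(r) = log|p(0)| + (inside sum) = 3.4012 + 1.8001 = 5.2013.
Note: since some zeros are outside |z| ≤ r, the simplified n·log(r) form does NOT apply — only the inside zeros contribute.

I(r) ≈ 5.2013.


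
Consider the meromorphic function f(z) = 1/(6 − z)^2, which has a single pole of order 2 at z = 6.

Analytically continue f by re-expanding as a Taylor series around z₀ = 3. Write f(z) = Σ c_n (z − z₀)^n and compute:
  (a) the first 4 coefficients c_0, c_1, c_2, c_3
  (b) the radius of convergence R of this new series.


Let w = z − z₀, so z = z₀ + w.
Then 6 − z = 6 − (z₀ + w) = (6 − z₀) − w = 3 − w.
f(z) = 1/(3 − w)^2 = (1/(3)^2) · (1 − w/(3))^{−2}.
By the binomial series (1−u)^{−2} = Σ_{n≥0} C(n+1, 1) u^n for |u|<1, with u = w/(3):
  c_n = C(n+1, 1) / (3)^(n+2).
  c_0 = 1/(3)^2 = 1/9.
  c_1 = 2/(3)^3 = 2/27.
  c_2 = 3/(3)^4 = 1/27.
  c_3 = 4/(3)^5 = 4/243.
The series is valid for |w/d| < 1, i.e. |z − z₀| < |d|.
Radius of convergence: R = |6 − z₀| = |3| = 3 (distance from z₀ to the singularity z = 6).

c_0 = 1/9, c_1 = 2/27, c_2 = 1/27, c_3 = 4/243; R = 3.


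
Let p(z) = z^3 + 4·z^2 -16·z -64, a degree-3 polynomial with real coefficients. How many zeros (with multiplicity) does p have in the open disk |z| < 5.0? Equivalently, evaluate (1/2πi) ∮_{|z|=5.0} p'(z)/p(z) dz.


The zeros of p are: 4, -4, -4.
Their magnitudes are: 4, 4, 4.
Zeros with |z| < R = 5.0: 4, -4, -4.
Count = 3.
By the argument principle, (1/2πi) ∮_{|z|=R} p'(z)/p(z) dz equals exactly this count.

Number of zeros inside |z| < 5.0: 3.


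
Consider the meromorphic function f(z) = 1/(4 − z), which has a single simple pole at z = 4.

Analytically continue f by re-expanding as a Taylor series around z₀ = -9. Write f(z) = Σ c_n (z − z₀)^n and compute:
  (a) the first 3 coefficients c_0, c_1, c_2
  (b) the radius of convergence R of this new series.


Let w = z − z₀, so z = z₀ + w.
Then 4 − z = 4 − (z₀ + w) = (4 − z₀) − w = 13 − w.
f(z) = 1/(13 − w) = (1/(13)) · 1/(1 − w/(13)) = Σ_{n≥0} w^n / (13)^(n+1).
So c_n = 1/(13)^(n+1):
  c_0 = 1/(13)^1 = 1/13.
  c_1 = 1/(13)^2 = 1/169.
  c_2 = 1/(13)^3 = 1/2197.
The series is valid for |w/d| < 1, i.e. |z − z₀| < |d|.
Radius of convergence: R = |4 − z₀| = |13| = 13 (distance from z₀ to the singularity z = 4).

c_0 = 1/13, c_1 = 1/169, c_2 = 1/2197; R = 13.


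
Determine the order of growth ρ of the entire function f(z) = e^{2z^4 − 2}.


|e^{2z^4 − 2}| = e^{Re(2·z^4) + -2} ≤ e^{2|z|^4 + -2} = e^{2r^4 + -2} on |z| = r, so ρ ≤ 4. Choosing z on |z|=r so that 2·z^4 is real positive (always possible by picking arg z appropriately) gives |f(z)| = e^{2r^4 + -2}, matching the bound. The additive constant -2 does not affect log log M(r) ~ 4·log r. Hence ρ = 4.
Therefore ρ = 4.

Order ρ = 4.


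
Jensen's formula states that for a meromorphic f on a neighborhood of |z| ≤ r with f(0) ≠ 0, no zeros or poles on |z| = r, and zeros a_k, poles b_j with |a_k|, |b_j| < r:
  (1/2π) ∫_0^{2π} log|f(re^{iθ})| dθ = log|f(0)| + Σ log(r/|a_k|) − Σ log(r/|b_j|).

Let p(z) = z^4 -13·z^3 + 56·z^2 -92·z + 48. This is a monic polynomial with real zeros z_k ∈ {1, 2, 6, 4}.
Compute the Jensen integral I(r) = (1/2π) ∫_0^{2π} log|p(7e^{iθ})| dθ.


Zeros: 1, 2, 4, 6; r = 7.
Inside |z| < r: 1, 2, 4, 6. Outside (|z| ≥ r): ∅.
p(0) = 48, so log|p(0)| = log(48) = 3.8712.
Apply Jensen: I(r) = log|p(0)| + Σ_k log(r/|z_k|), summed over zeros inside |z| < r.
  log(r/|z_k|) for z_k = 1: log(7/1) = 1.9459
  log(r/|z_k|) for z_k = 2: log(7/2) = 1.2528
  log(r/|z_k|) for z_k = 6: log(7/6) = 0.1542
  log(r/|z_k|) for z_k = 4: log(7/4) = 0.5596
Sum over inside zeros: 3.9124.
I(r) = log|p(0)| + (inside sum) = 3.8712 + 3.9124 = 7.7836.
Closed form (all zeros inside, monic): I(r) = n·log(r) = 4·log(7) = 7.7836. ✓

I(r) ≈ 7.7836.


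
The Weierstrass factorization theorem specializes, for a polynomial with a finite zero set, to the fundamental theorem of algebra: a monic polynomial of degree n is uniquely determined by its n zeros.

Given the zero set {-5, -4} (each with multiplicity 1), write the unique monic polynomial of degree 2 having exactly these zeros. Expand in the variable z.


The polynomial is p(z) = ∏_{α ∈ S} (z − α), where S = {-5, -4}.
Expanding the product yields: p(z) = z^2 + 9·z + 20.
The resulting polynomial has degree 2 and real coefficients as required.

p(z) = z^2 + 9·z + 20.


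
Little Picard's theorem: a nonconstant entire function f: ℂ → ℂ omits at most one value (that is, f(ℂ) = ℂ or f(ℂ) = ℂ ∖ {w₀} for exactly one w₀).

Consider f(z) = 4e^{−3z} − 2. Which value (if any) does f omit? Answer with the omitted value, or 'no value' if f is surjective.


Little Picard bounds the complement of f(ℂ) to at most one point.
e^{−3z} is never zero on ℂ, so 4·e^{−3z} takes every value in ℂ ∖ {0}. Adding -2 shifts the range to ℂ ∖ {-2}. Thus f omits exactly the value -2.

Omitted value: -2.


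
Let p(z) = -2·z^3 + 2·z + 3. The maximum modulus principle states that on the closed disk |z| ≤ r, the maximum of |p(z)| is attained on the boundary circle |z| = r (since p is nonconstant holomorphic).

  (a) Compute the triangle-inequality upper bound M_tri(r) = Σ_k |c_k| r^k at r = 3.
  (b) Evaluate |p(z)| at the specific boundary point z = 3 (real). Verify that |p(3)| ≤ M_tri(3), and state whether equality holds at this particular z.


Coefficients: c_0 = 3, c_1 = 2, c_2 = 0, c_3 = -2. Radius r = 3.
Part (a). Triangle bound: M_tri(r) = Σ_k |c_k| r^k
  = |3|·3^0 + |2|·3^1 + |0|·3^2 + |-2|·3^3
  = 3 + 6 + 0 + 54 = 63.
This bounds M(r) := max_{|z|=r} |p(z)| from above; equality holds iff all terms c_k z^k can be made to align in phase at a single z on |z|=r.
Part (b). At z = 3 (real, on the circle |z| = r):
  p(3) = (3)·3^0 + (2)·3^1 + (0)·3^2 + (-2)·3^3 = -45.
  |p(3)| = 45.
Check: |p(3)| = 45 ≤ 63 = M_tri(3). ✓ Equality does not hold at z = 3 (the coefficients have mixed signs, so the terms do not all align in phase there).

M_tri(3) = 63; |p(3)| = 45; equality at z=3: no.


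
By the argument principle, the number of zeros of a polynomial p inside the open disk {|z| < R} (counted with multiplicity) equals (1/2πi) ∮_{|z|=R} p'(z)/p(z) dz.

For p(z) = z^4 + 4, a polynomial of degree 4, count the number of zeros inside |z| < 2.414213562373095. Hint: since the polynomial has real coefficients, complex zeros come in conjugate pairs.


The zeros of p are: (-1 + 1i), (-1 - 1i), (1 + 1i), (1 - 1i).
Their magnitudes are: 1.414, 1.414, 1.414, 1.414.
Zeros with |z| < R = 2.414213562373095: (-1 + 1i), (-1 - 1i), (1 + 1i), (1 - 1i).
Count = 4.
By the argument principle, (1/2πi) ∮_{|z|=R} p'(z)/p(z) dz equals exactly this count.

Number of zeros inside |z| < 2.414213562373095: 4.


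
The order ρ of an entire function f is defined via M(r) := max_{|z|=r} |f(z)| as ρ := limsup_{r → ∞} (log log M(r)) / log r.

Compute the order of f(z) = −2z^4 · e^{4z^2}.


M(r) = max_{|z|=r} |-2|·|z|^4·|e^{4z^2}| = 2·r^4 · e^{4r^2} (the factors attain their maxima compatibly on |z|=r). Then log M(r) = log 2 + 4·log r + 4r^2, dominated by the last term, so log log M(r) ~ 2·log r. The polynomial factor -2z^4 contributes only a log r term and does not affect the order. ρ = 2.
Therefore ρ = 2.

Order ρ = 2.


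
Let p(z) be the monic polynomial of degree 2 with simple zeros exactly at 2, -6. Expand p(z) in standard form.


The polynomial is p(z) = ∏_{α ∈ S} (z − α), where S = {2, -6}.
Expanding the product yields: p(z) = z^2 + 4·z -12.
The resulting polynomial has degree 2 and real coefficients as required.

p(z) = z^2 + 4·z -12.


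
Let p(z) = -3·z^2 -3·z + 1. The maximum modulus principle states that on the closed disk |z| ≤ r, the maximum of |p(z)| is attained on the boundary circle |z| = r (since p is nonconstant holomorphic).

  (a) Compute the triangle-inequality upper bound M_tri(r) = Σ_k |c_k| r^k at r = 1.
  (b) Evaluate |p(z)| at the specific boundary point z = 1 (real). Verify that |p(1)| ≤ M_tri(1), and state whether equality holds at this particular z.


Coefficients: c_0 = 1, c_1 = -3, c_2 = -3. Radius r = 1.
Part (a). Triangle bound: M_tri(r) = Σ_k |c_k| r^k
  = |1|·1^0 + |-3|·1^1 + |-3|·1^2
  = 1 + 3 + 3 = 7.
This bounds M(r) := max_{|z|=r} |p(z)| from above; equality holds iff all terms c_k z^k can be made to align in phase at a single z on |z|=r.
Part (b). At z = 1 (real, on the circle |z| = r):
  p(1) = (1)·1^0 + (-3)·1^1 + (-3)·1^2 = -5.
  |p(1)| = 5.
Check: |p(1)| = 5 ≤ 7 = M_tri(1). ✓ Equality does not hold at z = 1 (the coefficients have mixed signs, so the terms do not all align in phase there).

M_tri(1) = 7; |p(1)| = 5; equality at z=1: no.


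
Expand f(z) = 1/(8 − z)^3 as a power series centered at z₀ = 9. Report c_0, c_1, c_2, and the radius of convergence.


Let w = z − z₀, so z = z₀ + w.
Then 8 − z = 8 − (z₀ + w) = (8 − z₀) − w = -1 − w.
f(z) = 1/(-1 − w)^3 = (1/(-1)^3) · (1 − w/(-1))^{−3}.
By the binomial series (1−u)^{−3} = Σ_{n≥0} C(n+2, 2) u^n for |u|<1, with u = w/(-1):
  c_n = C(n+2, 2) / (-1)^(n+3).
  c_0 = 1/(-1)^3 = -1.
  c_1 = 3/(-1)^4 = 3.
  c_2 = 6/(-1)^5 = -6.
The series is valid for |w/d| < 1, i.e. |z − z₀| < |d|.
Radius of convergence: R = |8 − z₀| = |-1| = 1 (distance from z₀ to the singularity z = 8).

c_0 = -1, c_1 = 3, c_2 = -6; R = 1.


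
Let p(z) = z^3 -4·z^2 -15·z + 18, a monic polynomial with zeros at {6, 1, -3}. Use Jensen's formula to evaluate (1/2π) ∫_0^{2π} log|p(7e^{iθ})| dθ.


Zeros: -3, 1, 6; r = 7.
Inside |z| < r: -3, 1, 6. Outside (|z| ≥ r): ∅.
p(0) = 18, so log|p(0)| = log(18) = 2.8904.
Apply Jensen: I(r) = log|p(0)| + Σ_k log(r/|z_k|), summed over zeros inside |z| < r.
  log(r/|z_k|) for z_k = 6: log(7/6) = 0.1542
  log(r/|z_k|) for z_k = 1: log(7/1) = 1.9459
  log(r/|z_k|) for z_k = -3: log(7/3) = 0.8473
Sum over inside zeros: 2.9474.
I(r) = log|p(0)| + (inside sum) = 2.8904 + 2.9474 = 5.8377.
Closed form (all zeros inside, monic): I(r) = n·log(r) = 3·log(7) = 5.8377. ✓

I(r) ≈ 5.8377.


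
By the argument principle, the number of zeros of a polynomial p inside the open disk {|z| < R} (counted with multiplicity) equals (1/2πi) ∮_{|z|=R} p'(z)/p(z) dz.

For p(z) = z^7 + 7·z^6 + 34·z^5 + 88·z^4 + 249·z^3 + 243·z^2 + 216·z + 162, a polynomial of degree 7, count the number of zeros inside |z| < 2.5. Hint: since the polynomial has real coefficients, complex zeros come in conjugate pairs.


The zeros of p are: (0 + 1i), (0 - 1i), (0 + 3i), (0 - 3i), -1, (-3 + 3i), (-3 - 3i).
Their magnitudes are: 1, 1, 3, 3, 1, 4.243, 4.243.
Zeros with |z| < R = 2.5: (0 + 1i), (0 - 1i), -1.
Count = 3.
By the argument principle, (1/2πi) ∮_{|z|=R} p'(z)/p(z) dz equals exactly this count.

Number of zeros inside |z| < 2.5: 3.


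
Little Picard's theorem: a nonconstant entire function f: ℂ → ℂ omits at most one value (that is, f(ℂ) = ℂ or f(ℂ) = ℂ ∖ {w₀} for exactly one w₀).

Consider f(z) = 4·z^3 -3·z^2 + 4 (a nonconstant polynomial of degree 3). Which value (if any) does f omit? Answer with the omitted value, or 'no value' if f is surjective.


Little Picard bounds the complement of f(ℂ) to at most one point.
For every w ∈ ℂ, the equation p(z) − w = 0 is a nonconstant polynomial in z and hence has at least one root by the fundamental theorem of algebra. So p is surjective onto ℂ, omitting no value.

Omitted value: no value.
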